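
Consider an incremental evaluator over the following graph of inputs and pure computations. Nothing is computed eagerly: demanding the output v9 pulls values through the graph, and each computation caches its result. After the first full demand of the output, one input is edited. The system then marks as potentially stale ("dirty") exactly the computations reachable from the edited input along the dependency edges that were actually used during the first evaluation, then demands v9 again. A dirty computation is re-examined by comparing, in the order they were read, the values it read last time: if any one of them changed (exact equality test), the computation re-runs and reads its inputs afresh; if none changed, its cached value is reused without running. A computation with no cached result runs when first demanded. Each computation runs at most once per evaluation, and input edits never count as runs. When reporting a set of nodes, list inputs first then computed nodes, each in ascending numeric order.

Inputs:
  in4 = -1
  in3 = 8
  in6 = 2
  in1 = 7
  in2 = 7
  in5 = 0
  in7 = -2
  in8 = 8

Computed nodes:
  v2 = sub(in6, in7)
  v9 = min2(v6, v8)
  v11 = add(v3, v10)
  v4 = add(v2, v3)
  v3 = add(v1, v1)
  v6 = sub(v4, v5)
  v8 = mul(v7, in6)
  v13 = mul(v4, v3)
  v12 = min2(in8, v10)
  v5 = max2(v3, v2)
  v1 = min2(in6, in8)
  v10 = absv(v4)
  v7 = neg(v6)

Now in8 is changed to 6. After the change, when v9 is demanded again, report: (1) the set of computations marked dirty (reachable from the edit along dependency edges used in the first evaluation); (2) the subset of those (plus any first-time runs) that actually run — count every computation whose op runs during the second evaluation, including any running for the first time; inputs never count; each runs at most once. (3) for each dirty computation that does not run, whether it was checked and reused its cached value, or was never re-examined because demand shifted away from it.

Initial pass — values computed on the first demand:
  v1 = min2(2, 8) = 2
  v2 = sub(2, -2) = 4
  v3 = add(2, 2) = 4
  v4 = add(4, 4) = 8
  v5 = max2(4, 4) = 4
  v6 = sub(8, 4) = 4
  v7 = neg(4) = -4
  v8 = mul(-4, 2) = -8
  v9 = min2(4, -8) = -8

Second demand — change propagation:
  v1: re-runs because in8 8->6; new result 2 (unchanged).
  v3: re-examined; everything it read last time is the same (v1 unchanged, v1 unchanged) — cache 4 kept, no run.
  v4: re-examined; everything it read last time is the same (v2 unchanged, v3 unchanged) — cache 8 kept, no run.
  v5: re-examined; everything it read last time is the same (v3 unchanged, v2 unchanged) — cache 4 kept, no run.
  v6: re-examined; everything it read last time is the same (v4 unchanged, v5 unchanged) — cache 4 kept, no run.
  v7: re-examined; everything it read last time is the same (v6 unchanged) — cache -4 kept, no run.
  v8: re-examined; everything it read last time is the same (v7 unchanged, in6 unchanged) — cache -8 kept, no run.
  v9: re-examined; everything it read last time is the same (v6 unchanged, v8 unchanged) — cache -8 kept, no run.

The important point: v1 recomputes to an identical value, and the output ends up unchanged.

Dirty set: v1, v3, v4, v5, v6, v7, v8, v9.
Run set: v1 (1 run).
Re-examined without running (cache reused): v3, v4, v5, v6, v7, v8, v9.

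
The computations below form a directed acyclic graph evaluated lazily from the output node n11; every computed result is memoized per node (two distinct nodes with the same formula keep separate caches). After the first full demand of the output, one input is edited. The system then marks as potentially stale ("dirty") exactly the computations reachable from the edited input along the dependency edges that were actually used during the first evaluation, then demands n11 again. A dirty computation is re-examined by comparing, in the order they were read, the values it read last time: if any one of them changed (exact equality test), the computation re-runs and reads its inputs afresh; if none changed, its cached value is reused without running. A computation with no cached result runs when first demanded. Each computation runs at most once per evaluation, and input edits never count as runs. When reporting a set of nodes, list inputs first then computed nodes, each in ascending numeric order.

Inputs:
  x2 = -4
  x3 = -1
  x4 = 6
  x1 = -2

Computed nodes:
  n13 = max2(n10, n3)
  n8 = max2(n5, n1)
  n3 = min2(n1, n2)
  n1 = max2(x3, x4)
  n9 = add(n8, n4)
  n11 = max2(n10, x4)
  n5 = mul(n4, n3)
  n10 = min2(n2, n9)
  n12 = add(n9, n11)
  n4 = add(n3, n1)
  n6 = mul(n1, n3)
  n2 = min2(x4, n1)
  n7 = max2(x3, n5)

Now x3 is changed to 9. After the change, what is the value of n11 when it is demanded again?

Demanding n11 again yields 6.
Note where the cutoff bites: n11 is checked, finds nothing changed, and keeps its cache.

First demand of the output computes:
  n1 = max2(-1, 6) = 6
  n2 = min2(6, 6) = 6
  n3 = min2(6, 6) = 6
  n4 = add(6, 6) = 12
  n5 = mul(12, 6) = 72
  n8 = max2(72, 6) = 72
  n9 = add(72, 12) = 84
  n10 = min2(6, 84) = 6
  n11 = max2(6, 6) = 6

After the edit, cleaning proceeds:
  n1: a read changed (x3 -1->9) — executes, giving 9.
  n2: a read changed (n1 6->9) — executes, giving 6 — identical to its old value.
  n3: a read changed (n1 6->9) — executes, giving 6 — identical to its old value.
  n4: a read changed (n1 6->9) — executes, giving 15.
  n5: a read changed (n4 12->15) — executes, giving 90.
  n8: a read changed (n5 72->90; n1 6->9) — executes, giving 90.
  n9: a read changed (n8 72->90; n4 12->15) — executes, giving 105.
  n10: a read changed (n9 84->105) — executes, giving 6 — identical to its old value.
  n11: dirty, but its reads are unchanged (n10 unchanged, x4 unchanged); cached 6 stands.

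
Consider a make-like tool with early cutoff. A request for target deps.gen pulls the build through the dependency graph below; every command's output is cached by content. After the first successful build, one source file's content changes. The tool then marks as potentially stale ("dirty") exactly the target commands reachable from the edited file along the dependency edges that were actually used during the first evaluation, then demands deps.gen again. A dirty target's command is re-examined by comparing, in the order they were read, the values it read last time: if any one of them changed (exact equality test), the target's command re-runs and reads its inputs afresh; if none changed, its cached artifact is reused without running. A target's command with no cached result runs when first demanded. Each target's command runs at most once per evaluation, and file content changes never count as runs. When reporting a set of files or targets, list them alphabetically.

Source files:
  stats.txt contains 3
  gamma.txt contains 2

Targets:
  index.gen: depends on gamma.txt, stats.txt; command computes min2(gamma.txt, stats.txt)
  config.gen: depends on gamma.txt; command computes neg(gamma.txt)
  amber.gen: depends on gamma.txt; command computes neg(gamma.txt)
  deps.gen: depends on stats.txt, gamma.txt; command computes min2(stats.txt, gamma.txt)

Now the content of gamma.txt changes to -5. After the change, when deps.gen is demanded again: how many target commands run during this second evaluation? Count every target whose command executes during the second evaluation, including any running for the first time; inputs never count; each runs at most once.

First demand of the output computes:
  deps.gen = min2(3, 2) = 2

After the edit, cleaning proceeds:
  deps.gen: a read changed (gamma.txt 2->-5) — executes, giving -5.

1 target commands run: deps.gen.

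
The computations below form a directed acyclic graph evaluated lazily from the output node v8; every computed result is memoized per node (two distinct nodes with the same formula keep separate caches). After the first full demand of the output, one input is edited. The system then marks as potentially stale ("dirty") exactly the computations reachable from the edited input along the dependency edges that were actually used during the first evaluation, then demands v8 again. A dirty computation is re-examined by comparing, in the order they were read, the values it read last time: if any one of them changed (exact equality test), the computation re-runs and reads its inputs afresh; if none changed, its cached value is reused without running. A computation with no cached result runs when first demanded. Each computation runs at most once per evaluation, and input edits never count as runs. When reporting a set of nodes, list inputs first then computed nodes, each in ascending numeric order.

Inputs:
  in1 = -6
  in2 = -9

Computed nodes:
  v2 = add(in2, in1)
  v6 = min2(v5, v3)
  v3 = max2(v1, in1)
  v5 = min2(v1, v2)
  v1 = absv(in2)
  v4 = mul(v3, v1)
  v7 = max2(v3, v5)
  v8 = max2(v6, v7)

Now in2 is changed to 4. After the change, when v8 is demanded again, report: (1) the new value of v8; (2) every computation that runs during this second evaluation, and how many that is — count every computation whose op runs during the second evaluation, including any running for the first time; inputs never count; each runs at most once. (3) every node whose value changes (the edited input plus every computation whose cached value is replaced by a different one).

Demanding v8 again yields 4.
7 computations run: v1, v2, v3, v5, v6, v7, v8.
The nodes whose values change: in2, v1, v2, v3, v5, v6, v7, v8.

First demand of the output computes:
  v1 = absv(-9) = 9
  v2 = add(-9, -6) = -15
  v3 = max2(9, -6) = 9
  v5 = min2(9, -15) = -15
  v6 = min2(-15, 9) = -15
  v7 = max2(9, -15) = 9
  v8 = max2(-15, 9) = 9

After the edit, cleaning proceeds:
  v1: a read changed (in2 -9->4) — executes, giving 4.
  v2: a read changed (in2 -9->4) — executes, giving -2.
  v3: a read changed (v1 9->4) — executes, giving 4.
  v5: a read changed (v1 9->4; v2 -15->-2) — executes, giving -2.
  v6: a read changed (v5 -15->-2; v3 9->4) — executes, giving -2.
  v7: a read changed (v3 9->4; v5 -15->-2) — executes, giving 4.
  v8: a read changed (v6 -15->-2; v7 9->4) — executes, giving 4.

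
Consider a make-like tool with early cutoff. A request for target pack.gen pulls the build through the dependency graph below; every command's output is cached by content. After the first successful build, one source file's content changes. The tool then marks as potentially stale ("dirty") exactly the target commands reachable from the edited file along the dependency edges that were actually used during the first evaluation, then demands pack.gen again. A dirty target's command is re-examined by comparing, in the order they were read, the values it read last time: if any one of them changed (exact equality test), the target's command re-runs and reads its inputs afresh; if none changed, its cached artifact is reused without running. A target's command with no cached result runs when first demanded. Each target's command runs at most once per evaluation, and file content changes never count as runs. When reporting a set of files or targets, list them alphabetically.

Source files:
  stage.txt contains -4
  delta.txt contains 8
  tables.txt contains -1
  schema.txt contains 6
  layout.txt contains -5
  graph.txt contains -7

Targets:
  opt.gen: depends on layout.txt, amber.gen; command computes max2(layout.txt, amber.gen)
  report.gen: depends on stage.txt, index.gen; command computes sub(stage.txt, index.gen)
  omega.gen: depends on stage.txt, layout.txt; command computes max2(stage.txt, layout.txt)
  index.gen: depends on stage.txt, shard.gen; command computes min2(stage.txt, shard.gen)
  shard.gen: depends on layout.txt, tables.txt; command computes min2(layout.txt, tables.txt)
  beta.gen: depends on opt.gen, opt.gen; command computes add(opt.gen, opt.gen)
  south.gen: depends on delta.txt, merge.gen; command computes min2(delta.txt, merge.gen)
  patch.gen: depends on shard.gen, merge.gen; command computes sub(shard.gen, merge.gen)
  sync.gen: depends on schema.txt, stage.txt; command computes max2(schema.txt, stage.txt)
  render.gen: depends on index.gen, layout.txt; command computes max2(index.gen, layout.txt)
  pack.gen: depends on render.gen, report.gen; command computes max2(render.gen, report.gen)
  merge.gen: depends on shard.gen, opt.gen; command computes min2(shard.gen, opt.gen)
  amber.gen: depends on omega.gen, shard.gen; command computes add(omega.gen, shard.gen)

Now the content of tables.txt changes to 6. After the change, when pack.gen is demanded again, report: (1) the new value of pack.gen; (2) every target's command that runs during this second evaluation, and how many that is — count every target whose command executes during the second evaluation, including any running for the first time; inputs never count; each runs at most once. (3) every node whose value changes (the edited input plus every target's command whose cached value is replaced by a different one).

Demanding pack.gen again yields 1.
1 target commands run: shard.gen.
The nodes whose values change: tables.txt.
Note the absorption at shard.gen: it re-runs yet its value is the same, leaving the output's value untouched.

First demand of the output computes:
  shard.gen = min2(-5, -1) = -5
  index.gen = min2(-4, -5) = -5
  render.gen = max2(-5, -5) = -5
  report.gen = sub(-4, -5) = 1
  pack.gen = max2(-5, 1) = 1

After the edit, cleaning proceeds:
  shard.gen: a read changed (tables.txt -1->6) — executes, giving -5 — identical to its old value.
  index.gen: dirty, but its reads are unchanged (stage.txt unchanged, shard.gen unchanged); cached -5 stands.
  render.gen: dirty, but its reads are unchanged (index.gen unchanged, layout.txt unchanged); cached -5 stands.
  report.gen: dirty, but its reads are unchanged (stage.txt unchanged, index.gen unchanged); cached 1 stands.
  pack.gen: dirty, but its reads are unchanged (render.gen unchanged, report.gen unchanged); cached 1 stands.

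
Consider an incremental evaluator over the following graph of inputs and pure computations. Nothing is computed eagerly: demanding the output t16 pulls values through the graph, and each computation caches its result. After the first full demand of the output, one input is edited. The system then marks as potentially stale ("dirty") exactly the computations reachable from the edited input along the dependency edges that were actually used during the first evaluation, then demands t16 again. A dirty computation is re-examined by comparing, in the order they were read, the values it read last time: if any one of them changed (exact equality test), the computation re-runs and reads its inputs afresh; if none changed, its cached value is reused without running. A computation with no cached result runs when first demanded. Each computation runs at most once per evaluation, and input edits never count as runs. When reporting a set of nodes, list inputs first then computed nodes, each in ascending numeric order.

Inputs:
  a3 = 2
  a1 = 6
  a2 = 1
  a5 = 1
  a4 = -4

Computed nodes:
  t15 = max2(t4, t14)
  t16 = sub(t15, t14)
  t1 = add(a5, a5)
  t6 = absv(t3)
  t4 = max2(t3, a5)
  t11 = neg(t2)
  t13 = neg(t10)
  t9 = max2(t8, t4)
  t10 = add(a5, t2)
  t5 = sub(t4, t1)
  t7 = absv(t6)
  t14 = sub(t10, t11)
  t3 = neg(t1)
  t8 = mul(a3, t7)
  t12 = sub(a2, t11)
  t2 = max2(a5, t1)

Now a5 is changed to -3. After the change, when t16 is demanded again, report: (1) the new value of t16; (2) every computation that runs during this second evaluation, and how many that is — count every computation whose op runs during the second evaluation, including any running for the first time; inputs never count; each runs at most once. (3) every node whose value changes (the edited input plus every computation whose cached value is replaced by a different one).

t16 now evaluates to 15.
Run set: t1, t2, t3, t4, t10, t11, t14, t15, t16 (9 run).
Changed values: a5, t1, t2, t3, t4, t10, t11, t14, t15, t16.

Initial pass — values computed on the first demand:
  t1 = add(1, 1) = 2
  t2 = max2(1, 2) = 2
  t3 = neg(2) = -2
  t4 = max2(-2, 1) = 1
  t10 = add(1, 2) = 3
  t11 = neg(2) = -2
  t14 = sub(3, -2) = 5
  t15 = max2(1, 5) = 5
  t16 = sub(5, 5) = 0

Second demand — change propagation:
  t1: re-runs because a5 1->-3; a5 1->-3; new result -6.
  t2: re-runs because a5 1->-3; t1 2->-6; new result -3.
  t3: re-runs because t1 2->-6; new result 6.
  t4: re-runs because t3 -2->6; a5 1->-3; new result 6.
  t10: re-runs because a5 1->-3; t2 2->-3; new result -6.
  t11: re-runs because t2 2->-3; new result 3.
  t14: re-runs because t10 3->-6; t11 -2->3; new result -9.
  t15: re-runs because t4 1->6; t14 5->-9; new result 6.
  t16: re-runs because t15 5->6; t14 5->-9; new result 15.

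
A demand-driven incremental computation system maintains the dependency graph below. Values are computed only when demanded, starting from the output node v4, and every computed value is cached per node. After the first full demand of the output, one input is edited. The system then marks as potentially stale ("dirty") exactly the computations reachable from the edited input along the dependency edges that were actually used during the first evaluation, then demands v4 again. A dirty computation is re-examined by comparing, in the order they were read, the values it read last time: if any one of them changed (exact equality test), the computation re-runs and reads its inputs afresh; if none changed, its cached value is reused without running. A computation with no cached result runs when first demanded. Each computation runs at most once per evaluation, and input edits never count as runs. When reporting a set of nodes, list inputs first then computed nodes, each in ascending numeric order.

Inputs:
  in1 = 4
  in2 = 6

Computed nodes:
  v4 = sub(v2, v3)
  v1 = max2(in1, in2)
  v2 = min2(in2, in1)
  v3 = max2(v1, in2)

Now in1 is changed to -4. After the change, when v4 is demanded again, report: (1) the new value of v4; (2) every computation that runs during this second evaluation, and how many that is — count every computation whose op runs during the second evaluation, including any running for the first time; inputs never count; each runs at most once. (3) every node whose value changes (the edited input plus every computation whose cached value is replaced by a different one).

First evaluation (everything demanded from the output):
  v1 = max2(4, 6) = 6
  v2 = min2(6, 4) = 4
  v3 = max2(6, 6) = 6
  v4 = sub(4, 6) = -2

Propagation after the edit:
  v1: runs — in1 4->-4; result 6 (same value as before).
  v2: runs — in1 4->-4; result -4.
  v3: checked — values it read are unchanged (v1 unchanged, in2 unchanged); reused cached 6 without running.
  v4: runs — v2 4->-4; result -10.

Key observation: the cutoff stops propagation at v3 — its inputs' values are unchanged, so it reuses its cache.

New value of v4: -10.
Computations that run: v1, v2, v4 — 3 in total.
Values that change: in1, v2, v4.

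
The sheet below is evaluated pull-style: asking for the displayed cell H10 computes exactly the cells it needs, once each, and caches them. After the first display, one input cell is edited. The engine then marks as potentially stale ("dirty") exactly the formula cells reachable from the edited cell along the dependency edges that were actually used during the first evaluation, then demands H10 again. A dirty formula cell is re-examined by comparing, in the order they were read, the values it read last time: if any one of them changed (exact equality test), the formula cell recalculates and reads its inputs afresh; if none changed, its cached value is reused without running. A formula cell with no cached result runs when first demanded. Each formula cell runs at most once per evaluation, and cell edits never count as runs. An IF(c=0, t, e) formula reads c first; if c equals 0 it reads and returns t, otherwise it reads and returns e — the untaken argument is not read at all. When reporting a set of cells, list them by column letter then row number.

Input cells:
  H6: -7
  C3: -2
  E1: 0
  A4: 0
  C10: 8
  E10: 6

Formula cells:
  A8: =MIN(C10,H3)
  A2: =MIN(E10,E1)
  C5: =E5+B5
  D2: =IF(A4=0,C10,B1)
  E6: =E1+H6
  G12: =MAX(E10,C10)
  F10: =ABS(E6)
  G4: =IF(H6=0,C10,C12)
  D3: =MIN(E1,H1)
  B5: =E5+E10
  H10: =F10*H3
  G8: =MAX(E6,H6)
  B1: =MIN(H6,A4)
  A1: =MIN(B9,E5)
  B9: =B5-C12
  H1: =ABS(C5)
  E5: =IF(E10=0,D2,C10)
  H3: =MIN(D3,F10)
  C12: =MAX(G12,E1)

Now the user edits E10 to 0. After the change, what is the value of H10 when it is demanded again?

Demanding H10 again yields 0.
Note the branch switch — D2 had no cache and runs now for the first time.

First demand of the output computes:
  E5 = IF(E10=0: E10=6 -> else branch C10) = 8
  B5 = 8 + 6 = 14
  C5 = 8 + 14 = 22
  E6 = 0 + -7 = -7
  F10 = ABS(-7) = 7
  H1 = ABS(22) = 22
  D3 = MIN(0, 22) = 0
  H3 = MIN(0, 7) = 0
  H10 = 7 * 0 = 0

After the edit, cleaning proceeds:
  D2: had never run; runs now, result 8.
  E5: a read changed (E10 6->0) — executes, giving 8 — identical to its old value.
  B5: a read changed (E10 6->0) — executes, giving 8.
  C5: a read changed (B5 14->8) — executes, giving 16.
  H1: a read changed (C5 22->16) — executes, giving 16.
  D3: a read changed (H1 22->16) — executes, giving 0 — identical to its old value.
  H3: dirty, but its reads are unchanged (D3 unchanged, F10 unchanged); cached 0 stands.
  H10: dirty, but its reads are unchanged (F10 unchanged, H3 unchanged); cached 0 stands.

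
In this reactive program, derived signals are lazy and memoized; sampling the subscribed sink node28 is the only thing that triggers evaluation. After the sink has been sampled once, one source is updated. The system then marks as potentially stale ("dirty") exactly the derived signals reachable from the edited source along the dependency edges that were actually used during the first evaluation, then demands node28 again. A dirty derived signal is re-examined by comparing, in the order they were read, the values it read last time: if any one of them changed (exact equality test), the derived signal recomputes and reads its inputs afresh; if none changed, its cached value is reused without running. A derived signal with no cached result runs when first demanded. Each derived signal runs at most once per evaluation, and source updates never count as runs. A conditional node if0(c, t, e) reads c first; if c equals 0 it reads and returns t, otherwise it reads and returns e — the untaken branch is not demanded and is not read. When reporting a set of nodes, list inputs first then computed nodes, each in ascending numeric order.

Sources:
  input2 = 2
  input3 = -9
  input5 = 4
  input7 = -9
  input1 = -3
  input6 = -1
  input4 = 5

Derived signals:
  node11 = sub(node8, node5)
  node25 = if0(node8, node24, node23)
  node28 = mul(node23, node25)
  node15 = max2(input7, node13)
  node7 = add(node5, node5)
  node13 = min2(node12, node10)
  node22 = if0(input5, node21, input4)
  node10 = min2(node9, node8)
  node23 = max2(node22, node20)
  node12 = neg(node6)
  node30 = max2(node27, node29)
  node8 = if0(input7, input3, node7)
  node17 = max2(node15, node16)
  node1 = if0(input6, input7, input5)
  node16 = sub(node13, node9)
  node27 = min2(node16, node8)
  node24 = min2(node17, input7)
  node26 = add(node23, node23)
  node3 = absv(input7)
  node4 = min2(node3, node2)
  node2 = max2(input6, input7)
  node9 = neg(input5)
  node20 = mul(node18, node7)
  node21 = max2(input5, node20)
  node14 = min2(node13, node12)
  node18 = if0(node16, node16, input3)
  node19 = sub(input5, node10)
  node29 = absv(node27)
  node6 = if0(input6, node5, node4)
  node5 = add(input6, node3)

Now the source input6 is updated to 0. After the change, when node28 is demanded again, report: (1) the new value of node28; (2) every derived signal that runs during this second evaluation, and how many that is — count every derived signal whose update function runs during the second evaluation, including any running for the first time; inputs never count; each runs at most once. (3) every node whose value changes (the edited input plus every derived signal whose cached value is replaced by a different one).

Demanding node28 again yields 25.
12 derived signals run: node5, node6, node7, node8, node10, node12, node13, node16, node18, node20, node23, node25.
The nodes whose values change: input6, node5, node6, node7, node8, node12, node13, node16, node18, node20.
Note the branch switch — demand abandons node2, node4, which are never re-examined.

First demand of the output computes:
  node2 = max2(-1, -9) = -1
  node3 = absv(-9) = 9
  node4 = min2(9, -1) = -1
  node5 = add(-1, 9) = 8
  node6 = if0(input6=-1 -> else branch node4) = -1
  node7 = add(8, 8) = 16
  node8 = if0(input7=-9 -> else branch node7) = 16
  node9 = neg(4) = -4
  node10 = min2(-4, 16) = -4
  node12 = neg(-1) = 1
  node13 = min2(1, -4) = -4
  node16 = sub(-4, -4) = 0
  node18 = if0(node16=0 -> then branch node16) = 0
  node20 = mul(0, 16) = 0
  node22 = if0(input5=4 -> else branch input4) = 5
  node23 = max2(5, 0) = 5
  node25 = if0(node8=16 -> else branch node23) = 5
  node28 = mul(5, 5) = 25

After the edit, cleaning proceeds:
  node2: stays stale; no demand reaches it after the flip.
  node4: stays stale; no demand reaches it after the flip.
  node5: a read changed (input6 -1->0) — executes, giving 9.
  node6: a read changed (input6 -1->0) — executes, giving 9.
  node7: a read changed (node5 8->9; node5 8->9) — executes, giving 18.
  node8: a read changed (node7 16->18) — executes, giving 18.
  node10: a read changed (node8 16->18) — executes, giving -4 — identical to its old value.
  node12: a read changed (node6 -1->9) — executes, giving -9.
  node13: a read changed (node12 1->-9) — executes, giving -9.
  node16: a read changed (node13 -4->-9) — executes, giving -5.
  node18: a read changed (node16 0->-5; node16 0->-5) — executes, giving -9.
  node20: a read changed (node18 0->-9; node7 16->18) — executes, giving -162.
  node23: a read changed (node20 0->-162) — executes, giving 5 — identical to its old value.
  node25: a read changed (node8 16->18) — executes, giving 5 — identical to its old value.
  node28: dirty, but its reads are unchanged (node23 unchanged, node25 unchanged); cached 25 stands.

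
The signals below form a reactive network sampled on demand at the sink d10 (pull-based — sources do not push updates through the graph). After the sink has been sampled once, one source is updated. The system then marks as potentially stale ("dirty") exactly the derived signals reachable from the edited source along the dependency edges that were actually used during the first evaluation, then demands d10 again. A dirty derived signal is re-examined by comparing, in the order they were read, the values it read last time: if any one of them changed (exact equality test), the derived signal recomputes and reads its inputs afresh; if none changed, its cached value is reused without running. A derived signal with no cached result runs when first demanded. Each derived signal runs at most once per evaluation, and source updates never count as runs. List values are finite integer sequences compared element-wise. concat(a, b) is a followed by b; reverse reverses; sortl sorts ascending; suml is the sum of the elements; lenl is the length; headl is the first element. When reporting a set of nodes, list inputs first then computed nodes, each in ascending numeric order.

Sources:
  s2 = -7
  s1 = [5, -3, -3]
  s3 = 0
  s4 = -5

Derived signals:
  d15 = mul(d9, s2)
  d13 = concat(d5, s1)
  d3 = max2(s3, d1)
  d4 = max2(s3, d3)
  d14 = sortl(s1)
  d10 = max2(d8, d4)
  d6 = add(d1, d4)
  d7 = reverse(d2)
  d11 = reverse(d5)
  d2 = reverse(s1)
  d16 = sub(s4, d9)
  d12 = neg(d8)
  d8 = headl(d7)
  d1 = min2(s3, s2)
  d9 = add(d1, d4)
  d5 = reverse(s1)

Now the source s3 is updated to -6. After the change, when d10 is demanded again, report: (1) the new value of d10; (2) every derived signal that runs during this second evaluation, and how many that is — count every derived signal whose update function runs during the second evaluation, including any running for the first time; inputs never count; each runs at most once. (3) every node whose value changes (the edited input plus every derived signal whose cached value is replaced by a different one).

Initial pass — values computed on the first demand:
  d1 = min2(0, -7) = -7
  d2 = reverse([5, -3, -3]) = [-3, -3, 5]
  d3 = max2(0, -7) = 0
  d4 = max2(0, 0) = 0
  d7 = reverse([-3, -3, 5]) = [5, -3, -3]
  d8 = headl([5, -3, -3]) = 5
  d10 = max2(5, 0) = 5

Second demand — change propagation:
  d1: re-runs because s3 0->-6; new result -7 (unchanged).
  d3: re-runs because s3 0->-6; new result -6.
  d4: re-runs because s3 0->-6; d3 0->-6; new result -6.
  d10: re-runs because d4 0->-6; new result 5 (unchanged).

d10 now evaluates to 5.
Run set: d1, d3, d4, d10 (4 run).
Changed values: s3, d3, d4.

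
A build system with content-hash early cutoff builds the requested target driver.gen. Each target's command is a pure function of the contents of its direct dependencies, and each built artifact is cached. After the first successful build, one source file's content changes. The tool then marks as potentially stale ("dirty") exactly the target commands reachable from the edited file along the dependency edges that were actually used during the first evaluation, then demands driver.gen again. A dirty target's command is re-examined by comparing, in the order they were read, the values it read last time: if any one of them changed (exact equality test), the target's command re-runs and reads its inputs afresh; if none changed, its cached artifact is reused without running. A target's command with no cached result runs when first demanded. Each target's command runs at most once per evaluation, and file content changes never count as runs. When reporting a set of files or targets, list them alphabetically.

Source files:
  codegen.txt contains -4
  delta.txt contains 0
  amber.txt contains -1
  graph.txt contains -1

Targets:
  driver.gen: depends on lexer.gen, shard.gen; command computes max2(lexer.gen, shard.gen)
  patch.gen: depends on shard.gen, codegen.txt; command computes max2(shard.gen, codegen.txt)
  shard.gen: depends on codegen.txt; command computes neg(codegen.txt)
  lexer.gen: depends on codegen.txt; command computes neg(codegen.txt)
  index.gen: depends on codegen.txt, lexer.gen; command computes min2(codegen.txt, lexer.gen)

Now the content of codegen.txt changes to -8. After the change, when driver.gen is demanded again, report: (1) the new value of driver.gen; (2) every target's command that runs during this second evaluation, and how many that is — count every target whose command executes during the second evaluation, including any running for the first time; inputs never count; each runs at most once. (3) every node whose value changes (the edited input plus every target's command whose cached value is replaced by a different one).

First evaluation (everything demanded from the output):
  lexer.gen = neg(-4) = 4
  shard.gen = neg(-4) = 4
  driver.gen = max2(4, 4) = 4

Propagation after the edit:
  lexer.gen: runs — codegen.txt -4->-8; result 8.
  shard.gen: runs — codegen.txt -4->-8; result 8.
  driver.gen: runs — lexer.gen 4->8; shard.gen 4->8; result 8.

New value of driver.gen: 8.
Target commands that run: driver.gen, lexer.gen, shard.gen — 3 in total.
Values that change: codegen.txt, driver.gen, lexer.gen, shard.gen.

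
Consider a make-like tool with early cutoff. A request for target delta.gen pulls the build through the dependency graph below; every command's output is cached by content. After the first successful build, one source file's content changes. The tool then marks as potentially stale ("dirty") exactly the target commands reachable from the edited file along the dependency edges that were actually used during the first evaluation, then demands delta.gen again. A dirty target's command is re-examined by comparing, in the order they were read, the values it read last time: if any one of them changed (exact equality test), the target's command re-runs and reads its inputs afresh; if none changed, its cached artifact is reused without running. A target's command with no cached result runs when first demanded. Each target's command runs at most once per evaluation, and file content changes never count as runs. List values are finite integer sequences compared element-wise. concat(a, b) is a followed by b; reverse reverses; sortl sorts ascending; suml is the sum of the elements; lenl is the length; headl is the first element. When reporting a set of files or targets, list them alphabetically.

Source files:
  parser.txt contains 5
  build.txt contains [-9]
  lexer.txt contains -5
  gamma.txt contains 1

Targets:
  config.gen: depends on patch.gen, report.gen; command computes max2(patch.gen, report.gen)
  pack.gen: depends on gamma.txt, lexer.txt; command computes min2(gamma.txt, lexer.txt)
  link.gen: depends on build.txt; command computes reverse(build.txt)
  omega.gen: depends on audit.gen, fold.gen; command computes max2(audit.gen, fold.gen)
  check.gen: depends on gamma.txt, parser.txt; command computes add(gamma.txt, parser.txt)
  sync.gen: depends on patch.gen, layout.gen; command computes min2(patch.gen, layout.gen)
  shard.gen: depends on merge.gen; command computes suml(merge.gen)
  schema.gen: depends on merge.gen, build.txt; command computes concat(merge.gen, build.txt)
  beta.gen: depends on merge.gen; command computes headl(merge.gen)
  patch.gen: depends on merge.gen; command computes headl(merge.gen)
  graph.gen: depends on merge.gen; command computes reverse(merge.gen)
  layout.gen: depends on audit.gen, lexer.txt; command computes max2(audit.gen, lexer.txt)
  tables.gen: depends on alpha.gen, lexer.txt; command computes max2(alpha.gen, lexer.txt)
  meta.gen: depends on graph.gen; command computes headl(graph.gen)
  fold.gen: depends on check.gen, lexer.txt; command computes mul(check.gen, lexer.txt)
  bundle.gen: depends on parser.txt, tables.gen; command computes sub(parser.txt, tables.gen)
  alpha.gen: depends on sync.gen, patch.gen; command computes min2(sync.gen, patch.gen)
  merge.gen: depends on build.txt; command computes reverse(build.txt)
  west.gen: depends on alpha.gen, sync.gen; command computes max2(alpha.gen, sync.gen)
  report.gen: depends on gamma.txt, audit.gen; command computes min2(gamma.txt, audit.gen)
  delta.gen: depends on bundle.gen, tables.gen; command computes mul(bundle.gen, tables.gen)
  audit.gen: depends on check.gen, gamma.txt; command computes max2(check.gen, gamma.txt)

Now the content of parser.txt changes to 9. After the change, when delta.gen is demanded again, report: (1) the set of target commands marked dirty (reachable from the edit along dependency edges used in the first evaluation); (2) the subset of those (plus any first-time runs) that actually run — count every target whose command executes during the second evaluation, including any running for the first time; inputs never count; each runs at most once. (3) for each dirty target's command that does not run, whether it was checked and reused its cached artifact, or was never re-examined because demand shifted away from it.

The edit dirties: alpha.gen, audit.gen, bundle.gen, check.gen, delta.gen, layout.gen, sync.gen, tables.gen.
6 target commands run: audit.gen, bundle.gen, check.gen, delta.gen, layout.gen, sync.gen.
Cache hits after checking: alpha.gen, tables.gen.
Note where the cutoff bites: alpha.gen is checked, finds nothing changed, and keeps its cache.

First demand of the output computes:
  check.gen = add(1, 5) = 6
  audit.gen = max2(6, 1) = 6
  layout.gen = max2(6, -5) = 6
  merge.gen = reverse([-9]) = [-9]
  patch.gen = headl([-9]) = -9
  sync.gen = min2(-9, 6) = -9
  alpha.gen = min2(-9, -9) = -9
  tables.gen = max2(-9, -5) = -5
  bundle.gen = sub(5, -5) = 10
  delta.gen = mul(10, -5) = -50

After the edit, cleaning proceeds:
  check.gen: a read changed (parser.txt 5->9) — executes, giving 10.
  audit.gen: a read changed (check.gen 6->10) — executes, giving 10.
  layout.gen: a read changed (audit.gen 6->10) — executes, giving 10.
  sync.gen: a read changed (layout.gen 6->10) — executes, giving -9 — identical to its old value.
  alpha.gen: dirty, but its reads are unchanged (sync.gen unchanged, patch.gen unchanged); cached -9 stands.
  tables.gen: dirty, but its reads are unchanged (alpha.gen unchanged, lexer.txt unchanged); cached -5 stands.
  bundle.gen: a read changed (parser.txt 5->9) — executes, giving 14.
  delta.gen: a read changed (bundle.gen 10->14) — executes, giving -70.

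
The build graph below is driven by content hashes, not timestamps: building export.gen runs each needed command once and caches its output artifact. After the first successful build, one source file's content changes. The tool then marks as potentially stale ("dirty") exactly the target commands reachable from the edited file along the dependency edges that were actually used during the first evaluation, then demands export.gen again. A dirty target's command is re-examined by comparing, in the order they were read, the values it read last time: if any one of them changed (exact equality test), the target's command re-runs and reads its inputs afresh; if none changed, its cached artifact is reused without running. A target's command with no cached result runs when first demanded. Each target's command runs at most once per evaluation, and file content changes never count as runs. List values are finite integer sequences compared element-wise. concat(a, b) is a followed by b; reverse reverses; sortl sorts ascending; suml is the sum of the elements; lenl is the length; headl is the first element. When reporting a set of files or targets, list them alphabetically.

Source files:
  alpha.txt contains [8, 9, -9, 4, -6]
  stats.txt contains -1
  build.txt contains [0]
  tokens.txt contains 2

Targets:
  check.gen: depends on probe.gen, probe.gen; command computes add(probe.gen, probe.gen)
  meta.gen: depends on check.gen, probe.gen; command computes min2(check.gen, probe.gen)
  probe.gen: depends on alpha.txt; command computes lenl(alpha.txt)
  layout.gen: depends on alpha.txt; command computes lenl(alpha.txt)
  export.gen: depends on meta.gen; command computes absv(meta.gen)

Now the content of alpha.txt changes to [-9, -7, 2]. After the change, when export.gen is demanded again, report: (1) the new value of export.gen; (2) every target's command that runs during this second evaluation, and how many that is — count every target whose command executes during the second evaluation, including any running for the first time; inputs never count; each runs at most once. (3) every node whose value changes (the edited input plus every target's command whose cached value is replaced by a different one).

export.gen now evaluates to 3.
Run set: check.gen, export.gen, meta.gen, probe.gen (4 run).
Changed values: alpha.txt, check.gen, export.gen, meta.gen, probe.gen.

Initial pass — values computed on the first demand:
  probe.gen = lenl([8, 9, -9, 4, -6]) = 5
  check.gen = add(5, 5) = 10
  meta.gen = min2(10, 5) = 5
  export.gen = absv(5) = 5

Second demand — change propagation:
  probe.gen: re-runs because alpha.txt [8, 9, -9, 4, -6]->[-9, -7, 2]; new result 3.
  check.gen: re-runs because probe.gen 5->3; probe.gen 5->3; new result 6.
  meta.gen: re-runs because check.gen 10->6; probe.gen 5->3; new result 3.
  export.gen: re-runs because meta.gen 5->3; new result 3.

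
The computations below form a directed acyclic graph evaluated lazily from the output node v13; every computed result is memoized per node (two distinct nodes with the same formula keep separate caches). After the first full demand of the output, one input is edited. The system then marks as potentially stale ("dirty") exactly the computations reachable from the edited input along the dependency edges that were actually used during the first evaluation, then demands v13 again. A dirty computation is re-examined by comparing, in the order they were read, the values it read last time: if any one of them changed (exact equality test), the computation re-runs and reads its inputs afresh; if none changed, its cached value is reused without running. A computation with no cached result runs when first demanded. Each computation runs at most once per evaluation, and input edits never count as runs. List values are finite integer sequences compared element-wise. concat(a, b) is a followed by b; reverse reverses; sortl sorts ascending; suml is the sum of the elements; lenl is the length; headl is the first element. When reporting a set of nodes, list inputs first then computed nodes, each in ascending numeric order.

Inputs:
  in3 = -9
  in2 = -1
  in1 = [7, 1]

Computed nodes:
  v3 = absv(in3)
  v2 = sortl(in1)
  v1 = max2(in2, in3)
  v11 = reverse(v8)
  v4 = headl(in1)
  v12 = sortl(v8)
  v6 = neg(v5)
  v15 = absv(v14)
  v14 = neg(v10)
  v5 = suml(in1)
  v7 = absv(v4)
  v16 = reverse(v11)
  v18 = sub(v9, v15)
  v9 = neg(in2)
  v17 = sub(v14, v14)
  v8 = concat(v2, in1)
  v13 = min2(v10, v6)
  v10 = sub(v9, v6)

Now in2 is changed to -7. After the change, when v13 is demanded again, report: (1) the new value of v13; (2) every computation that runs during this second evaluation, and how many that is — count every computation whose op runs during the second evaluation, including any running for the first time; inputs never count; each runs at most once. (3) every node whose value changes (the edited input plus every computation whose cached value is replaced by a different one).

Demanding v13 again yields -8.
3 computations run: v9, v10, v13.
The nodes whose values change: in2, v9, v10.

First demand of the output computes:
  v5 = suml([7, 1]) = 8
  v6 = neg(8) = -8
  v9 = neg(-1) = 1
  v10 = sub(1, -8) = 9
  v13 = min2(9, -8) = -8

After the edit, cleaning proceeds:
  v9: a read changed (in2 -1->-7) — executes, giving 7.
  v10: a read changed (v9 1->7) — executes, giving 15.
  v13: a read changed (v10 9->15) — executes, giving -8 — identical to its old value.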